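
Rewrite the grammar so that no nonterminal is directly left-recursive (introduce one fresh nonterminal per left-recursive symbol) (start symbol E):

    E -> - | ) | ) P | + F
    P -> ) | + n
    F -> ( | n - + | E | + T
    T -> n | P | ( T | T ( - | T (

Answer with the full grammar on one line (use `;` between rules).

Directly left-recursive nonterminal: T.
For T: α = {( -, (}, β = {n, P, ( T}. Rewrite as T → β T' and T' → α T' | ε.

E -> - | ) | ) P | + F; P -> ) | + n; F -> ( | n - + | E | + T; T -> n T' | P T' | ( T T'; T' -> ( - T' | ( T' | ε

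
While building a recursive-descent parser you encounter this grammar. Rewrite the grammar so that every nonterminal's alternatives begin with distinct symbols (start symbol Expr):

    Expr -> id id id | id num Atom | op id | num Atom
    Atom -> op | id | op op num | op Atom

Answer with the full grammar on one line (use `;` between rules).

Expr has alternatives sharing prefix 'id': factor to Expr → id Expr1 with Expr1 → id id | num Atom.
Atom has alternatives sharing prefix 'op': factor to Atom → op Atom1 with Atom1 → ε | op num | Atom.

Expr -> op id | num Atom | id Expr1; Atom -> id | op Atom1; Expr1 -> id id | num Atom; Atom1 -> ε | op num | Atom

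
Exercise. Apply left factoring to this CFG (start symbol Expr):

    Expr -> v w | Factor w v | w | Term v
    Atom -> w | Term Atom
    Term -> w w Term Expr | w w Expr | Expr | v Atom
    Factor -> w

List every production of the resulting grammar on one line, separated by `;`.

Expr -> v w | Factor w v | w | Term v; Atom -> w | Term Atom; Term -> Expr | v Atom | w w Term1; Factor -> w; Term1 -> Term Expr | Expr

Term has alternatives sharing prefix 'w w': factor to Term → w w Term1 with Term1 → Term Expr | Expr.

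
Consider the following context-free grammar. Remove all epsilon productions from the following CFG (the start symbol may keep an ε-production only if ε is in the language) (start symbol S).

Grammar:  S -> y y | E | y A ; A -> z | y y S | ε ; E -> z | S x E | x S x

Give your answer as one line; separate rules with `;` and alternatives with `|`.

S -> y y | E | y A | y; A -> z | y y S; E -> z | S x E | x S x

The nullable symbols are {A}.
ε ∉ L(G), so no ε-production is kept.
Add the nullable-subset variants: S → y A gives y A | y.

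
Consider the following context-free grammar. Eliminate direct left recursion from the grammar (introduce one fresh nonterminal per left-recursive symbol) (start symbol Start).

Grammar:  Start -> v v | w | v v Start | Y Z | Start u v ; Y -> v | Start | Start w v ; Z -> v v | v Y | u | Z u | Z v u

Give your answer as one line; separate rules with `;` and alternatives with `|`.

Start -> v v Start1 | w Start1 | v v Start Start1 | Y Z Start1; Y -> v | Start | Start w v; Z -> v v Z1 | v Y Z1 | u Z1; Start1 -> u v Start1 | eps; Z1 -> u Z1 | v u Z1 | eps

Directly left-recursive nonterminals: Start, Z.
For Start: α = {u v}, β = {v v, w, v v Start, Y Z}. Rewrite as Start → β Start1 and Start1 → α Start1 | ε.
For Z: α = {u, v u}, β = {v v, v Y, u}. Rewrite as Z → β Z1 and Z1 → α Z1 | ε.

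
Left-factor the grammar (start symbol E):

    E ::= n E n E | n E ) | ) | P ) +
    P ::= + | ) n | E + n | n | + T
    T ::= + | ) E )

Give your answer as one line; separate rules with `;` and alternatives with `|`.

E has alternatives sharing prefix 'n E': factor to E → n E E' with E' → n E | ).
P has alternatives sharing prefix '+': factor to P → + P' with P' → ε | T.

E ::= ) | P ) + | n E E'; P ::= ) n | E + n | n | + P'; T ::= + | ) E ); E' ::= n E | ); P' ::= ε | T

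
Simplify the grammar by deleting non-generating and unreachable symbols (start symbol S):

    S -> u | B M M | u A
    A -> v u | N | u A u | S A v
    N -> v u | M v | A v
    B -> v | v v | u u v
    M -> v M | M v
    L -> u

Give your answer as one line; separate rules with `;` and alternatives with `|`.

S -> u | u A; A -> v u | N | u A u | S A v; N -> v u | A v

Generating nonterminals: {A, B, L, N, S}.
Reachable from S after that: {A, N, S}.
Removed useless symbols: {B, L, M} and every production mentioning them.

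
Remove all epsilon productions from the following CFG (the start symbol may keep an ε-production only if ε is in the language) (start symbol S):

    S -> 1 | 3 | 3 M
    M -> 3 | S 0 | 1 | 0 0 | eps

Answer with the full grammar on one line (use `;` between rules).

Nullable set = {M}.
ε ∉ L(G), so no ε-production is kept.

S -> 1 | 3 | 3 M; M -> 3 | S 0 | 1 | 0 0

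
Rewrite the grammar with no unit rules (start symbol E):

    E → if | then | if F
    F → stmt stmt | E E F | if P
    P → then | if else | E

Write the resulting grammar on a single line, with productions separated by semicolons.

E → if | then | if F; F → stmt stmt | E E F | if P; P → if | then | if F | if else

Unit pairs: P ⇒* {E}.
For each unit pair (A, B), copy every non-unit production of B to A, then drop all unit productions.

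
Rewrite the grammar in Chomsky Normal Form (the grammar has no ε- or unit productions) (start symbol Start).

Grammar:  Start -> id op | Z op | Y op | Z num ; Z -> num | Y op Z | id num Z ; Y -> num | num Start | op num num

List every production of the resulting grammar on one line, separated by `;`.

Start -> X1 X2 | Z X2 | Y X2 | Z X3; Z -> num | Y Y1 | X1 Y2; Y -> num | X3 Start | X2 Y3; X1 -> id; X2 -> op; X3 -> num; Y1 -> X2 Z; Y2 -> X3 Z; Y3 -> X3 X3

Introduce a nonterminal for each terminal appearing in a rule of length ≥ 2: X1 → id, X2 → op, X3 → num.
Binarize each right-hand side of length ≥ 3 by chaining fresh nonterminals (Y1, Y2, …): affected rules were Z → Y X2 Z; Z → X1 X3 Z; Y → X2 X3 X3.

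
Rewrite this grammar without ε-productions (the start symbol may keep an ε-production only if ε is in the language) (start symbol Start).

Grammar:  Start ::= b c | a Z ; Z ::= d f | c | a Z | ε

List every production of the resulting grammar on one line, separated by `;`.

Start ::= b c | a Z | a; Z ::= d f | c | a Z | a

Nullable set = {Z}.
ε ∉ L(G), so no ε-production is kept.
Expand every rule over subsets of its nullable positions: Start → a Z gives a Z | a. Z → a Z gives a Z | a.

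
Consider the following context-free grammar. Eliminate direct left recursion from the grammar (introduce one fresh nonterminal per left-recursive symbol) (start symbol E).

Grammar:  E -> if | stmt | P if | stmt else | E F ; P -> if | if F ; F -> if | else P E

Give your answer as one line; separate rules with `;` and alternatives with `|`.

E -> if E' | stmt E' | P if E' | stmt else E'; P -> if | if F; F -> if | else P E; E' -> F E' | eps

E is directly left-recursive.
For E: α = {F}, β = {if, stmt, P if, stmt else}. Rewrite as E → β E' and E' → α E' | ε.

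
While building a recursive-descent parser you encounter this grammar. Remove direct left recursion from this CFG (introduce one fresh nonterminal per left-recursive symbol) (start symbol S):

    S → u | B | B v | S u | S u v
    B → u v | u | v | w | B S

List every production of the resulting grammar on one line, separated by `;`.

Directly left-recursive nonterminals: S, B.
For S: α = {u, u v}, β = {u, B, B v}. Rewrite as S → β S' and S' → α S' | ε.
For B: α = {S}, β = {u v, u, v, w}. Rewrite as B → β B' and B' → α B' | ε.

S → u S' | B S' | B v S'; B → u v B' | u B' | v B' | w B'; S' → u S' | u v S' | ε; B' → S B' | ε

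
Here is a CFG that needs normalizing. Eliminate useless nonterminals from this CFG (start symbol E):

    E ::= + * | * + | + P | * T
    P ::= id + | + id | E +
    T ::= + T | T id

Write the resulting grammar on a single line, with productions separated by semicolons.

Generating nonterminals: {E, P}.
Reachable from E after that: {E, P}.
Removed useless symbols: {T} and every production mentioning them.

E ::= + * | * + | + P; P ::= id + | + id | E +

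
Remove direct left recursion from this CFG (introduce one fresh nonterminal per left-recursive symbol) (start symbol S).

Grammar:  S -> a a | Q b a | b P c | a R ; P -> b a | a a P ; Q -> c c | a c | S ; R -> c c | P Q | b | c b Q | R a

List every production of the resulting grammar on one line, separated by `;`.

Directly left-recursive nonterminal: R.
For R: α = {a}, β = {c c, P Q, b, c b Q}. Rewrite as R → β R' and R' → α R' | ε.

S -> a a | Q b a | b P c | a R; P -> b a | a a P; Q -> c c | a c | S; R -> c c R' | P Q R' | b R' | c b Q R'; R' -> a R' | ε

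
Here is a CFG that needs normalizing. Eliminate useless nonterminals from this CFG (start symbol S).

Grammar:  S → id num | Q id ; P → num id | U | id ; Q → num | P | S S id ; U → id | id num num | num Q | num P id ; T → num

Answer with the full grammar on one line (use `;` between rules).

S → id num | Q id; P → num id | U | id; Q → num | P | S S id; U → id | id num num | num Q | num P id

Generating nonterminals: {P, Q, S, T, U}.
Reachable from S after that: {P, Q, S, U}.
Removed useless symbols: {T} and every production mentioning them.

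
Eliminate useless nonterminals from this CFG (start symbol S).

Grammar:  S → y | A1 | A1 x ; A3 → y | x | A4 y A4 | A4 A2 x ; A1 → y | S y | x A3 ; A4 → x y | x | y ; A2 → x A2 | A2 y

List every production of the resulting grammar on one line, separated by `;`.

S → y | A1 | A1 x; A3 → y | x | A4 y A4; A1 → y | S y | x A3; A4 → x y | x | y

Generating nonterminals: {A1, A3, A4, S}.
Reachable from S after that: {A1, A3, A4, S}.
Removed useless symbols: {A2} and every production mentioning them.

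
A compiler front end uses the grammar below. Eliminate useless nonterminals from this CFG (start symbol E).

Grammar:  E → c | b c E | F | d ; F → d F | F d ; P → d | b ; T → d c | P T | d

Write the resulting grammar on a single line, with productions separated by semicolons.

E → c | b c E | d

Generating nonterminals: {E, P, T}.
Reachable from E after that: {E}.
Removed useless symbols: {F, P, T} and every production mentioning them.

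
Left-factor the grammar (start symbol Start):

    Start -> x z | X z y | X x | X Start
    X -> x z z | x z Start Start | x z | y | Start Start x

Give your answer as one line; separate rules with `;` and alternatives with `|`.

Start has alternatives sharing prefix 'X': factor to Start → X Start1 with Start1 → z y | x | Start.
X has alternatives sharing prefix 'x z': factor to X → x z X1 with X1 → z | Start Start | ε.

Start -> x z | X Start1; X -> y | Start Start x | x z X1; Start1 -> z y | x | Start; X1 -> z | Start Start | ε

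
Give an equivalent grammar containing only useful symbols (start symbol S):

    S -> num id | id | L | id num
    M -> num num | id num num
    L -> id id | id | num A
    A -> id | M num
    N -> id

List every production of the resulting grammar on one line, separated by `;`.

Generating nonterminals: {A, L, M, N, S}.
Reachable from S after that: {A, L, M, S}.
Removed useless symbols: {N} and every production mentioning them.

S -> num id | id | L | id num; M -> num num | id num num; L -> id id | id | num A; A -> id | M num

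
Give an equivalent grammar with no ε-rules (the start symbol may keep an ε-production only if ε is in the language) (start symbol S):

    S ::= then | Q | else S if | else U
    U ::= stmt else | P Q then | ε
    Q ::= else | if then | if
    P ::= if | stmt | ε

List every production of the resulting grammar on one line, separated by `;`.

Nullable set = {P, U}.
ε ∉ L(G), so no ε-production is kept.
Add the nullable-subset variants: S → else U gives else U | else. U → P Q then gives P Q then | Q then.

S ::= then | Q | else S if | else U | else; U ::= stmt else | P Q then | Q then; Q ::= else | if then | if; P ::= if | stmt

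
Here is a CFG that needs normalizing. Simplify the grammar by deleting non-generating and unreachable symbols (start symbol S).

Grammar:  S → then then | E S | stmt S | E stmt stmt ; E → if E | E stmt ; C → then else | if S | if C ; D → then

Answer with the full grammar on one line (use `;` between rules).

Generating nonterminals: {C, D, S}.
Reachable from S after that: {S}.
Removed useless symbols: {C, D, E} and every production mentioning them.

S → then then | stmt S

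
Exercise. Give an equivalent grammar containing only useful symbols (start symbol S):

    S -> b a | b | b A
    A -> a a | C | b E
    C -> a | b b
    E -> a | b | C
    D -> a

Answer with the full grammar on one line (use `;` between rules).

Generating nonterminals: {A, C, D, E, S}.
Reachable from S after that: {A, C, E, S}.
Removed useless symbols: {D} and every production mentioning them.

S -> b a | b | b A; A -> a a | C | b E; C -> a | b b; E -> a | b | C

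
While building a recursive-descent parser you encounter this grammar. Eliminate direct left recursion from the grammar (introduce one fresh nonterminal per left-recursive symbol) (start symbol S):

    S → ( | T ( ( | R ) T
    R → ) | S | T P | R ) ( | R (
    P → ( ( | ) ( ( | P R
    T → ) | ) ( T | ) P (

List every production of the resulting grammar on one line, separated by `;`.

Directly left-recursive nonterminals: R, P.
For R: α = {) (, (}, β = {), S, T P}. Rewrite as R → β R' and R' → α R' | ε.
For P: α = {R}, β = {( (, ) ( (}. Rewrite as P → β P' and P' → α P' | ε.

S → ( | T ( ( | R ) T; R → ) R' | S R' | T P R'; P → ( ( P' | ) ( ( P'; T → ) | ) ( T | ) P (; R' → ) ( R' | ( R' | ε; P' → R P' | ε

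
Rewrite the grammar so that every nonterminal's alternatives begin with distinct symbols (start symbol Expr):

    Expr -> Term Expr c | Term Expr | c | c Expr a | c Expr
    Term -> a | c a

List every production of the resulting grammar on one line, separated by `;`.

Expr -> c Expr1 | Term Expr Expr2; Term -> a | c a; Expr1 -> eps | Expr Expr11; Expr2 -> c | eps; Expr11 -> a | eps

Expr has alternatives sharing prefix 'c': factor to Expr → c Expr1 with Expr1 → ε | Expr a | Expr.
Expr has alternatives sharing prefix 'Term Expr': factor to Expr → Term Expr Expr2 with Expr2 → c | ε.
Expr1 has alternatives sharing prefix 'Expr': factor to Expr1 → Expr Expr11 with Expr11 → a | ε.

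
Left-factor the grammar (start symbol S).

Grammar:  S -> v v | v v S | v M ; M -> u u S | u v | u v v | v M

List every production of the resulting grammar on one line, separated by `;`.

S -> v S'; M -> v M | u M'; S' -> M | v S''; M' -> u S | v M''; S'' -> ε | S; M'' -> ε | v

S has alternatives sharing prefix 'v': factor to S → v S' with S' → v | v S | M.
M has alternatives sharing prefix 'u': factor to M → u M' with M' → u S | v | v v.
S' has alternatives sharing prefix 'v': factor to S' → v S'' with S'' → ε | S.
M' has alternatives sharing prefix 'v': factor to M' → v M'' with M'' → ε | v.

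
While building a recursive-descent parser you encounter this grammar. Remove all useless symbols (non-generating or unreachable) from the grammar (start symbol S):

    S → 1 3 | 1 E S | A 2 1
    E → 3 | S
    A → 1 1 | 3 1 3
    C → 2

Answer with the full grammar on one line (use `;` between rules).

S → 1 3 | 1 E S | A 2 1; E → 3 | S; A → 1 1 | 3 1 3

Generating nonterminals: {A, C, E, S}.
Reachable from S after that: {A, E, S}.
Removed useless symbols: {C} and every production mentioning them.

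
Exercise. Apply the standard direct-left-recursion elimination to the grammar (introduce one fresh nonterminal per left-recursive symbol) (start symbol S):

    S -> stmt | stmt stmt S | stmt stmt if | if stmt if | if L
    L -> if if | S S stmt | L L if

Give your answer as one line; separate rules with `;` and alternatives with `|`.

Directly left-recursive nonterminal: L.
For L: α = {L if}, β = {if if, S S stmt}. Rewrite as L → β L' and L' → α L' | ε.

S -> stmt | stmt stmt S | stmt stmt if | if stmt if | if L; L -> if if L' | S S stmt L'; L' -> L if L' | ε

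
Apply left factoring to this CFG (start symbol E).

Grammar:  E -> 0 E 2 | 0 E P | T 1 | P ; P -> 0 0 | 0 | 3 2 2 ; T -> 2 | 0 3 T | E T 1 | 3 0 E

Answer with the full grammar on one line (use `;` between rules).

E has alternatives sharing prefix '0 E': factor to E → 0 E E' with E' → 2 | P.
P has alternatives sharing prefix '0': factor to P → 0 P' with P' → 0 | ε.

E -> T 1 | P | 0 E E'; P -> 3 2 2 | 0 P'; T -> 2 | 0 3 T | E T 1 | 3 0 E; E' -> 2 | P; P' -> 0 | ε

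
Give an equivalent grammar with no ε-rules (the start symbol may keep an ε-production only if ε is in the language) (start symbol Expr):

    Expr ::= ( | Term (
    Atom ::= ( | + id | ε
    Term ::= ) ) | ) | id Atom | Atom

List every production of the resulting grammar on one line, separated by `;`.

Nullable nonterminals: {Atom, Term}.
ε ∉ L(G), so no ε-production is kept.
Expand every rule over subsets of its nullable positions: Term → id Atom gives id Atom | id.

Expr ::= ( | Term (; Atom ::= ( | + id; Term ::= ) ) | ) | id Atom | id | Atom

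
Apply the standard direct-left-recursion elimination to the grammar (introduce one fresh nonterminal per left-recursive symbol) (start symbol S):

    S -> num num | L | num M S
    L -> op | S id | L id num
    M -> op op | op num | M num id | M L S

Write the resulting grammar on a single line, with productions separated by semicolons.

S -> num num | L | num M S; L -> op L' | S id L'; M -> op op M' | op num M'; L' -> id num L' | ε; M' -> num id M' | L S M' | ε

Directly left-recursive nonterminals: L, M.
For L: α = {id num}, β = {op, S id}. Rewrite as L → β L' and L' → α L' | ε.
For M: α = {num id, L S}, β = {op op, op num}. Rewrite as M → β M' and M' → α M' | ε.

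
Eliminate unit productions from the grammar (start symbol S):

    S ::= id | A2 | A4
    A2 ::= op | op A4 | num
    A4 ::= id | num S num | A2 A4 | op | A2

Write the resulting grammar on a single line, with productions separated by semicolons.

S ::= id | num S num | A2 A4 | op | op A4 | num; A2 ::= op | op A4 | num; A4 ::= id | num S num | A2 A4 | op | op A4 | num

Unit pairs: A4 ⇒* {A2}; S ⇒* {A2, A4}.
Replace each nonterminal's rules with the union of the non-unit rules of every nonterminal it unit-derives.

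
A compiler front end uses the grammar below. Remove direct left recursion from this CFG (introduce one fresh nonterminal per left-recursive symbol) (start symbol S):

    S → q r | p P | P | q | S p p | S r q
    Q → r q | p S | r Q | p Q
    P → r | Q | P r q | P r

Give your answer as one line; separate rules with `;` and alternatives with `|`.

Directly left-recursive nonterminals: S, P.
For S: α = {p p, r q}, β = {q r, p P, P, q}. Rewrite as S → β S' and S' → α S' | ε.
For P: α = {r q, r}, β = {r, Q}. Rewrite as P → β P' and P' → α P' | ε.

S → q r S' | p P S' | P S' | q S'; Q → r q | p S | r Q | p Q; P → r P' | Q P'; S' → p p S' | r q S' | ε; P' → r q P' | r P' | ε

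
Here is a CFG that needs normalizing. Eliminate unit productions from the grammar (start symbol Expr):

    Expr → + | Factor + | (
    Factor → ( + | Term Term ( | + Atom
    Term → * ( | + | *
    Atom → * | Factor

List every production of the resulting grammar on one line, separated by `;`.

Unit pairs: Atom ⇒* {Factor}.
Replace each nonterminal's rules with the union of the non-unit rules of every nonterminal it unit-derives.

Expr → + | Factor + | (; Factor → ( + | Term Term ( | + Atom; Term → * ( | + | *; Atom → * | ( + | Term Term ( | + Atom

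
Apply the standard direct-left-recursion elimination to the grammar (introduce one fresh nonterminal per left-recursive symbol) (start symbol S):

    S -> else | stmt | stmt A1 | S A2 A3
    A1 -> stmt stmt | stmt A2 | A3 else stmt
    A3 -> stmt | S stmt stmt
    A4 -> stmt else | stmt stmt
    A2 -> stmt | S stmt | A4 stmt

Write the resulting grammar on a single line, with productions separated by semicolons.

Directly left-recursive nonterminal: S.
For S: α = {A2 A3}, β = {else, stmt, stmt A1}. Rewrite as S → β S' and S' → α S' | ε.

S -> else S' | stmt S' | stmt A1 S'; A1 -> stmt stmt | stmt A2 | A3 else stmt; A3 -> stmt | S stmt stmt; A4 -> stmt else | stmt stmt; A2 -> stmt | S stmt | A4 stmt; S' -> A2 A3 S' | ε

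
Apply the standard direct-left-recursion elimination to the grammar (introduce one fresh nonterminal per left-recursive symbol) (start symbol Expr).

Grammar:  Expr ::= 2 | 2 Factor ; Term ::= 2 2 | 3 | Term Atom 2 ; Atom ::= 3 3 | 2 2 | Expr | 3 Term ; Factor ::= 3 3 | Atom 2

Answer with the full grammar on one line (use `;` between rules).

Expr ::= 2 | 2 Factor; Term ::= 2 2 Term1 | 3 Term1; Atom ::= 3 3 | 2 2 | Expr | 3 Term; Factor ::= 3 3 | Atom 2; Term1 ::= Atom 2 Term1 | ε

Left recursion appears on Term.
For Term: α = {Atom 2}, β = {2 2, 3}. Rewrite as Term → β Term1 and Term1 → α Term1 | ε.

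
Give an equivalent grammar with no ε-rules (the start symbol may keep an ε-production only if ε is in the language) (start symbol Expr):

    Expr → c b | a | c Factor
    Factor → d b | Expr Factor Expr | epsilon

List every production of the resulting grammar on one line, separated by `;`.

Expr → c b | a | c Factor | c; Factor → d b | Expr Factor Expr | Expr Expr

Nullable nonterminals: {Factor}.
ε ∉ L(G), so no ε-production is kept.
For each production, add variants omitting each subset of nullable occurrences: Expr → c Factor gives c Factor | c. Factor → Expr Factor Expr gives Expr Factor Expr | Expr Expr.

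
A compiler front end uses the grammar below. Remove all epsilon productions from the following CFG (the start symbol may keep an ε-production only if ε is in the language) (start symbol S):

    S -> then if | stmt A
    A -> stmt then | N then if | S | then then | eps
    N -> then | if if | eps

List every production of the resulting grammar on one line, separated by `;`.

S -> then if | stmt A | stmt; A -> stmt then | N then if | then if | S | then then; N -> then | if if

Nullable nonterminals: {A, N}.
ε ∉ L(G), so no ε-production is kept.
For each production, add variants omitting each subset of nullable occurrences: S → stmt A gives stmt A | stmt. A → N then if gives N then if | then if.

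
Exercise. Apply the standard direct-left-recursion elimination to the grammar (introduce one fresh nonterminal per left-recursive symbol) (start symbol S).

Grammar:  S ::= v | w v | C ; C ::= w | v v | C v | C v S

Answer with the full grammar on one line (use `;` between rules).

S ::= v | w v | C; C ::= w C' | v v C'; C' ::= v C' | v S C' | ε

Left recursion appears on C.
For C: α = {v, v S}, β = {w, v v}. Rewrite as C → β C' and C' → α C' | ε.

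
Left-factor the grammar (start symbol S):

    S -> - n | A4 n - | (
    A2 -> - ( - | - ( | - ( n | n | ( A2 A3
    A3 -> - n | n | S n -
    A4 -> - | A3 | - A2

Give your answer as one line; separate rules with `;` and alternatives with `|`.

S -> - n | A4 n - | (; A2 -> n | ( A2 A3 | - ( A2'; A3 -> - n | n | S n -; A4 -> A3 | - A4'; A2' -> - | ε | n; A4' -> ε | A2

A2 has alternatives sharing prefix '- (': factor to A2 → - ( A2' with A2' → - | ε | n.
A4 has alternatives sharing prefix '-': factor to A4 → - A4' with A4' → ε | A2.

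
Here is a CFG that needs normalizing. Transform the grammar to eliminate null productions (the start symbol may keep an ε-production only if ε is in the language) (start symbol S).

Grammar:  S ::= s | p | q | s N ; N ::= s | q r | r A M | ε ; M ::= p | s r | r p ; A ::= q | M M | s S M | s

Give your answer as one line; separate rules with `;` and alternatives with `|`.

S ::= s | p | q | s N; N ::= s | q r | r A M; M ::= p | s r | r p; A ::= q | M M | s S M | s

The nullable symbols are {N}.
ε ∉ L(G), so no ε-production is kept.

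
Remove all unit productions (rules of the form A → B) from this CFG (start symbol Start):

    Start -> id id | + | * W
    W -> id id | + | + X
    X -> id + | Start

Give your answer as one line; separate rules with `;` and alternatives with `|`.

Unit pairs: X ⇒* {Start}.
Replace each nonterminal's rules with the union of the non-unit rules of every nonterminal it unit-derives.

Start -> id id | + | * W; W -> id id | + | + X; X -> id id | + | * W | id +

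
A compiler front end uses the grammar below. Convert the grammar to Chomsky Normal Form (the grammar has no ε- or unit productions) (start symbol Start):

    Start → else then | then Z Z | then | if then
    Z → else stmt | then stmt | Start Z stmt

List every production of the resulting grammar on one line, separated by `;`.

Introduce a nonterminal for each terminal appearing in a rule of length ≥ 2: X1 → else, X2 → then, X3 → if, X4 → stmt.
Binarize each right-hand side of length ≥ 3 by chaining fresh nonterminals (Y1, Y2, …): affected rules were Start → X2 Z Z; Z → Start Z X4.

Start → X1 X2 | X2 Y1 | then | X3 X2; Z → X1 X4 | X2 X4 | Start Y2; X1 → else; X2 → then; X3 → if; X4 → stmt; Y1 → Z Z; Y2 → Z X4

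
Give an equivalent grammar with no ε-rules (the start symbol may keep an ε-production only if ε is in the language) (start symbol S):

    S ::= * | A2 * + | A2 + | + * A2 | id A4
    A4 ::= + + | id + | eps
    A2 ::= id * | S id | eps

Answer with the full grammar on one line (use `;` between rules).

S ::= * | A2 * + | * + | A2 + | + | + * A2 | + * | id A4 | id; A4 ::= + + | id +; A2 ::= id * | S id

The nullable symbols are {A2, A4}.
ε ∉ L(G), so no ε-production is kept.
Expand every rule over subsets of its nullable positions: S → A2 * + gives A2 * + | * +. S → A2 + gives A2 + | +. S → + * A2 gives + * A2 | + *. S → id A4 gives id A4 | id.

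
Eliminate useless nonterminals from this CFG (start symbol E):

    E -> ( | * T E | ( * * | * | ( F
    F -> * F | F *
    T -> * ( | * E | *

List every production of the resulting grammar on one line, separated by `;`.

Generating nonterminals: {E, T}.
Reachable from E after that: {E, T}.
Removed useless symbols: {F} and every production mentioning them.

E -> ( | * T E | ( * * | *; T -> * ( | * E | *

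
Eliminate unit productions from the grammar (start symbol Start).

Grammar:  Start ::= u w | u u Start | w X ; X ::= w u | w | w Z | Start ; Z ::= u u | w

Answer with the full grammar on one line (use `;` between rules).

Unit pairs: X ⇒* {Start}.
For each unit pair (A, B), copy every non-unit production of B to A, then drop all unit productions.

Start ::= u w | u u Start | w X; X ::= u w | u u Start | w X | w u | w | w Z; Z ::= u u | w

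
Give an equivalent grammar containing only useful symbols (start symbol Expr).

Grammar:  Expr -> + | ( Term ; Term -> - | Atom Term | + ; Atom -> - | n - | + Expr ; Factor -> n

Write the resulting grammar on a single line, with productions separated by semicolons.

Generating nonterminals: {Atom, Expr, Factor, Term}.
Reachable from Expr after that: {Atom, Expr, Term}.
Removed useless symbols: {Factor} and every production mentioning them.

Expr -> + | ( Term; Term -> - | Atom Term | +; Atom -> - | n - | + Expr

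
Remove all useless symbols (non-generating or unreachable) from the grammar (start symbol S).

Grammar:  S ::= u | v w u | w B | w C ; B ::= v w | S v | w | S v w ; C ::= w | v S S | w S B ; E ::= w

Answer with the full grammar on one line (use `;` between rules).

S ::= u | v w u | w B | w C; B ::= v w | S v | w | S v w; C ::= w | v S S | w S B

Generating nonterminals: {B, C, E, S}.
Reachable from S after that: {B, C, S}.
Removed useless symbols: {E} and every production mentioning them.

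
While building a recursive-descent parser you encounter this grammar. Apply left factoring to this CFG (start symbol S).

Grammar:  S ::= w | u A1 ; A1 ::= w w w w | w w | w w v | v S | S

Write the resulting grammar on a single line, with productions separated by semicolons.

S ::= w | u A1; A1 ::= v S | S | w w A1'; A1' ::= w w | ε | v

A1 has alternatives sharing prefix 'w w': factor to A1 → w w A1' with A1' → w w | ε | v.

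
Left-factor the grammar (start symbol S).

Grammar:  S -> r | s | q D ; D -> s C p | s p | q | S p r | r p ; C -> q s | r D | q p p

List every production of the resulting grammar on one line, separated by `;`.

D has alternatives sharing prefix 's': factor to D → s D' with D' → C p | p.
C has alternatives sharing prefix 'q': factor to C → q C' with C' → s | p p.

S -> r | s | q D; D -> q | S p r | r p | s D'; C -> r D | q C'; D' -> C p | p; C' -> s | p p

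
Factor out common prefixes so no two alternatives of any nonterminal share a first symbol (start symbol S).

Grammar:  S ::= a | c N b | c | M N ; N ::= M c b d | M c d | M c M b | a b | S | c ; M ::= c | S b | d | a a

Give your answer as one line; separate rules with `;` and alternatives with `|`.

S ::= a | M N | c S'; N ::= a b | S | c | M c N'; M ::= c | S b | d | a a; S' ::= N b | ε; N' ::= b d | d | M b

S has alternatives sharing prefix 'c': factor to S → c S' with S' → N b | ε.
N has alternatives sharing prefix 'M c': factor to N → M c N' with N' → b d | d | M b.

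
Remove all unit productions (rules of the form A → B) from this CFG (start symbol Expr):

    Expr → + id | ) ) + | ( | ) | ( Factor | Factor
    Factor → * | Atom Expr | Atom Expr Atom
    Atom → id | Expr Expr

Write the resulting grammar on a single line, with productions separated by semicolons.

Unit pairs: Expr ⇒* {Factor}.
For each unit pair (A, B), copy every non-unit production of B to A, then drop all unit productions.

Expr → * | Atom Expr | Atom Expr Atom | + id | ) ) + | ( | ) | ( Factor; Factor → * | Atom Expr | Atom Expr Atom; Atom → id | Expr Expr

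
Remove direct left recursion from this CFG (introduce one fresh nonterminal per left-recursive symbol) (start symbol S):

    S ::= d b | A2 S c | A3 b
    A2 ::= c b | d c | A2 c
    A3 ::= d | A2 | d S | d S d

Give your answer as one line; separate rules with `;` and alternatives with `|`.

S ::= d b | A2 S c | A3 b; A2 ::= c b A2' | d c A2'; A3 ::= d | A2 | d S | d S d; A2' ::= c A2' | epsilon

A2 is directly left-recursive.
For A2: α = {c}, β = {c b, d c}. Rewrite as A2 → β A2' and A2' → α A2' | ε.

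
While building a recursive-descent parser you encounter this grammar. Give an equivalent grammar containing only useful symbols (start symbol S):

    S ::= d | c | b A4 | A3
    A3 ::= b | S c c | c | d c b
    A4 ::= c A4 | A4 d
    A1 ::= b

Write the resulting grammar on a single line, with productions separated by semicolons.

S ::= d | c | A3; A3 ::= b | S c c | c | d c b

Generating nonterminals: {A1, A3, S}.
Reachable from S after that: {A3, S}.
Removed useless symbols: {A1, A4} and every production mentioning them.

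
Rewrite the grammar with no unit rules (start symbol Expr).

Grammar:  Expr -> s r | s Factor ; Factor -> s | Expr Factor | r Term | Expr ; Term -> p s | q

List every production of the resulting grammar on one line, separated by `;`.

Expr -> s r | s Factor; Factor -> s | Expr Factor | r Term | s r | s Factor; Term -> p s | q

Unit pairs: Factor ⇒* {Expr}.
For each unit pair (A, B), copy every non-unit production of B to A, then drop all unit productions.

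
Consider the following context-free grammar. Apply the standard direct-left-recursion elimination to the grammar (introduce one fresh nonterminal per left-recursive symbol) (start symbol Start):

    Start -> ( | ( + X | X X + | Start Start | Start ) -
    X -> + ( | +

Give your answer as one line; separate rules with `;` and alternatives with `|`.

Start is directly left-recursive.
For Start: α = {Start, ) -}, β = {(, ( + X, X X +}. Rewrite as Start → β Start1 and Start1 → α Start1 | ε.

Start -> ( Start1 | ( + X Start1 | X X + Start1; X -> + ( | +; Start1 -> Start Start1 | ) - Start1 | ε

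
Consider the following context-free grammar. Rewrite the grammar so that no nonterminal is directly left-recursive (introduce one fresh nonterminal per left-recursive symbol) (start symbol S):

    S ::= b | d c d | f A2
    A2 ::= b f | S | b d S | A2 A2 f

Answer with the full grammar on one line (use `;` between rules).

Directly left-recursive nonterminal: A2.
For A2: α = {A2 f}, β = {b f, S, b d S}. Rewrite as A2 → β A2' and A2' → α A2' | ε.

S ::= b | d c d | f A2; A2 ::= b f A2' | S A2' | b d S A2'; A2' ::= A2 f A2' | ε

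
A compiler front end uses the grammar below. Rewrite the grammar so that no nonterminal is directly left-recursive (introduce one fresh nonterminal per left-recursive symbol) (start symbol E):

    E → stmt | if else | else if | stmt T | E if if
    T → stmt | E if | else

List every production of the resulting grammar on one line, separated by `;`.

E → stmt E' | if else E' | else if E' | stmt T E'; T → stmt | E if | else; E' → if if E' | ε

Left recursion appears on E.
For E: α = {if if}, β = {stmt, if else, else if, stmt T}. Rewrite as E → β E' and E' → α E' | ε.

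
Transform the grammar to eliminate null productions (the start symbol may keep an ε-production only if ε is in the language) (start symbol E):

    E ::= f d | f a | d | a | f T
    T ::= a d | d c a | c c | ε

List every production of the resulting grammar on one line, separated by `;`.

Nullable set = {T}.
ε ∉ L(G), so no ε-production is kept.
Expand every rule over subsets of its nullable positions: E → f T gives f T | f.

E ::= f d | f a | d | a | f T | f; T ::= a d | d c a | c c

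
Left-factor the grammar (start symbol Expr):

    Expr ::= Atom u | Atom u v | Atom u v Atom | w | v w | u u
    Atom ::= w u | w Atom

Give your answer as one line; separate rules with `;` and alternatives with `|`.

Expr has alternatives sharing prefix 'Atom u': factor to Expr → Atom u Expr1 with Expr1 → ε | v | v Atom.
Atom has alternatives sharing prefix 'w': factor to Atom → w Atom1 with Atom1 → u | Atom.
Expr1 has alternatives sharing prefix 'v': factor to Expr1 → v Expr11 with Expr11 → ε | Atom.

Expr ::= w | v w | u u | Atom u Expr1; Atom ::= w Atom1; Expr1 ::= ε | v Expr11; Atom1 ::= u | Atom; Expr11 ::= ε | Atom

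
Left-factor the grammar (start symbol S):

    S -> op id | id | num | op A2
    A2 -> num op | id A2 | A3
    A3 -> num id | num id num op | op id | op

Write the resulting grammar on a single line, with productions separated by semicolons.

S has alternatives sharing prefix 'op': factor to S → op S' with S' → id | A2.
A3 has alternatives sharing prefix 'num id': factor to A3 → num id A3' with A3' → ε | num op.
A3 has alternatives sharing prefix 'op': factor to A3 → op A3'' with A3'' → id | ε.

S -> id | num | op S'; A2 -> num op | id A2 | A3; A3 -> num id A3' | op A3''; S' -> id | A2; A3' -> ε | num op; A3'' -> id | ε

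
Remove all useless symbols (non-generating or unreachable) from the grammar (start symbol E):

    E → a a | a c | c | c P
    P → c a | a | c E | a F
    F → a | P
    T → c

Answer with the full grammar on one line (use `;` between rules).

Generating nonterminals: {E, F, P, T}.
Reachable from E after that: {E, F, P}.
Removed useless symbols: {T} and every production mentioning them.

E → a a | a c | c | c P; P → c a | a | c E | a F; F → a | P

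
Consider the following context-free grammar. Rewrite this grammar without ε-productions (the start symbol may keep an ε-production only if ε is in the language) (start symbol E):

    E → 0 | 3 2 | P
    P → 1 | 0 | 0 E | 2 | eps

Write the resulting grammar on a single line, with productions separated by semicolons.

The nullable symbols are {E, P}.
ε ∈ L(G) since E is nullable, so keep E → ε.

E → 0 | 3 2 | P | eps; P → 1 | 0 | 0 E | 2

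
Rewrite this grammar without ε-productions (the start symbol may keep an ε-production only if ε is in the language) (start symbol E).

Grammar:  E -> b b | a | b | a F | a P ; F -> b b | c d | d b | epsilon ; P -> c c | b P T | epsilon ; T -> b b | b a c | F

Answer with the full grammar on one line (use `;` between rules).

E -> b b | a | b | a F | a P; F -> b b | c d | d b; P -> c c | b P T | b P | b T | b; T -> b b | b a c | F

The nullable symbols are {F, P, T}.
ε ∉ L(G), so no ε-production is kept.
For each production, add variants omitting each subset of nullable occurrences: P → b P T gives b P T | b P | b T | b.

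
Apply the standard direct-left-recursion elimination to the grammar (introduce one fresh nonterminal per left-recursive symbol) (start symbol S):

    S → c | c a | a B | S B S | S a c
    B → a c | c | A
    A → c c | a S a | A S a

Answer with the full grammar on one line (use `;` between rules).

S, A are directly left-recursive.
For S: α = {B S, a c}, β = {c, c a, a B}. Rewrite as S → β S' and S' → α S' | ε.
For A: α = {S a}, β = {c c, a S a}. Rewrite as A → β A' and A' → α A' | ε.

S → c S' | c a S' | a B S'; B → a c | c | A; A → c c A' | a S a A'; S' → B S S' | a c S' | ε; A' → S a A' | ε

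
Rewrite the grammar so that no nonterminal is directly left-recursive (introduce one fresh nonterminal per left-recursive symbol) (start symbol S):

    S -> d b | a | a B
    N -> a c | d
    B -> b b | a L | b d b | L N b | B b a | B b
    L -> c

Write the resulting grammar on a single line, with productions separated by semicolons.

S -> d b | a | a B; N -> a c | d; B -> b b B' | a L B' | b d b B' | L N b B'; L -> c; B' -> b a B' | b B' | ε

B is directly left-recursive.
For B: α = {b a, b}, β = {b b, a L, b d b, L N b}. Rewrite as B → β B' and B' → α B' | ε.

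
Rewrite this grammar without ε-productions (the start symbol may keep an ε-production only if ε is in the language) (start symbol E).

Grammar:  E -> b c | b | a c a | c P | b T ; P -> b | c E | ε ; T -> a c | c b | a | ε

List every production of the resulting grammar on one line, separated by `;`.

The nullable symbols are {P, T}.
ε ∉ L(G), so no ε-production is kept.
Add the nullable-subset variants: E → c P gives c P | c.

E -> b c | b | a c a | c P | c | b T; P -> b | c E; T -> a c | c b | a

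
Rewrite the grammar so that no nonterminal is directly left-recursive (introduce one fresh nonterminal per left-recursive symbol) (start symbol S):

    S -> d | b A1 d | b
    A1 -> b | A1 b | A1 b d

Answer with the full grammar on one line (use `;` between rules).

S -> d | b A1 d | b; A1 -> b A1'; A1' -> b A1' | b d A1' | eps

Left recursion appears on A1.
For A1: α = {b, b d}, β = {b}. Rewrite as A1 → β A1' and A1' → α A1' | ε.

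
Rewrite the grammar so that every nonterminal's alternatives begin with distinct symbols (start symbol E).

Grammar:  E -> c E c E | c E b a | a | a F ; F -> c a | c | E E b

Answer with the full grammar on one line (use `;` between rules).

E has alternatives sharing prefix 'c E': factor to E → c E E' with E' → c E | b a.
E has alternatives sharing prefix 'a': factor to E → a E'' with E'' → ε | F.
F has alternatives sharing prefix 'c': factor to F → c F' with F' → a | ε.

E -> c E E' | a E''; F -> E E b | c F'; E' -> c E | b a; E'' -> ε | F; F' -> a | ε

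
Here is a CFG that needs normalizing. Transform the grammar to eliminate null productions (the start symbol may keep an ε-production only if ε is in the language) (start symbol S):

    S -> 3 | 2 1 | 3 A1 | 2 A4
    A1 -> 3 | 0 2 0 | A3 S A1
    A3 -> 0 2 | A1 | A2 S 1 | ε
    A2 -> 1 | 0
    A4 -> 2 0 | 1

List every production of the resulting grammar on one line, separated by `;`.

S -> 3 | 2 1 | 3 A1 | 2 A4; A1 -> 3 | 0 2 0 | A3 S A1 | S A1; A3 -> 0 2 | A1 | A2 S 1; A2 -> 1 | 0; A4 -> 2 0 | 1

Nullable set = {A3}.
ε ∉ L(G), so no ε-production is kept.
Add the nullable-subset variants: A1 → A3 S A1 gives A3 S A1 | S A1.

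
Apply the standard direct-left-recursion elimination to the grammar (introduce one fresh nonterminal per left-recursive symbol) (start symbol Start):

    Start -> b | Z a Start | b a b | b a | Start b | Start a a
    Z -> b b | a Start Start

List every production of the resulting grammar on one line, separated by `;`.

Start -> b Start1 | Z a Start Start1 | b a b Start1 | b a Start1; Z -> b b | a Start Start; Start1 -> b Start1 | a a Start1 | ε

Left recursion appears on Start.
For Start: α = {b, a a}, β = {b, Z a Start, b a b, b a}. Rewrite as Start → β Start1 and Start1 → α Start1 | ε.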